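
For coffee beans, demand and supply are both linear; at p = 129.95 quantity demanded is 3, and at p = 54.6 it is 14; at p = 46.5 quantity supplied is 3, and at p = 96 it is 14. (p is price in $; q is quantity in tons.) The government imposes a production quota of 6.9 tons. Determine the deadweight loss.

$67.64

Demand slope = (54.6 − 129.95)/(14 − 3) = −6.85, so p = 150.5 − 6.85q.
Supply slope = (96 − 46.5)/(14 − 3) = 4.5, so p = 33 + 4.5q.
Competitive equilibrium: 150.5 − 6.85q = 33 + 4.5q → q* = 10.3524, p* = 79.5859.
At q = 6.9: demand price = 150.5 − 6.85·6.9 = 103.235; supply price = 33 + 4.5·6.9 = 64.05.
Δq = 10.3524 − 6.9 = 3.4524; wedge = 103.235 − 64.05 = 39.185.
The triangle = ½ × 3.4524 × 39.185 = $67.64.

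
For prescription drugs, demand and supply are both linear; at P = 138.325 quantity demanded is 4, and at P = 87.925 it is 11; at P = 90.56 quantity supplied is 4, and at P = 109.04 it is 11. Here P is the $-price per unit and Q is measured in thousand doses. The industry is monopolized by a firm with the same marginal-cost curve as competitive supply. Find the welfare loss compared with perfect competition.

$68.86 thousand

Demand slope = (87.925 − 138.325)/(11 − 4) = −7.2, so P = 167.125 − 7.2Q.
Supply slope = (109.04 − 90.56)/(11 − 4) = 2.64, so P = 80 + 2.64Q.
Competitive equilibrium: 167.125 − 7.2Q = 80 + 2.64Q → Q* = 8.8542, P* = 103.375.
Marginal revenue: MR = 167.125 − 14.4Q. Set MR = MC: 167.125 − 14.4Q = 80 + 2.64Q → Q_m = 5.113.
Price P_m = 167.125 − 7.2·5.113 = 130.3114; MC(Q_m) = 80 + 2.64·5.113 = 93.4983.
Competitive Q* = 8.8542, so ΔQ = 3.7412; wedge = 130.3114 − 93.4983 = 36.8131.
The triangle = ½ × 3.7412 × 36.8131 = $68.86 thousand.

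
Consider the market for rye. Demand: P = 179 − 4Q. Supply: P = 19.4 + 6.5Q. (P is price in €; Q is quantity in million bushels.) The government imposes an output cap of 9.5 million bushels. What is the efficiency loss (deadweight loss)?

Competitive equilibrium: 179 − 4Q = 19.4 + 6.5Q → Q* = 15.2, P* = 118.2.
At Q = 9.5: demand price = 179 − 4·9.5 = 141; supply price = 19.4 + 6.5·9.5 = 81.15.
ΔQ = 15.2 − 9.5 = 5.7; wedge = 141 − 81.15 = 59.85.
Deadweight loss = ½ × 5.7 × 59.85 = €170.57 million.

€170.57 million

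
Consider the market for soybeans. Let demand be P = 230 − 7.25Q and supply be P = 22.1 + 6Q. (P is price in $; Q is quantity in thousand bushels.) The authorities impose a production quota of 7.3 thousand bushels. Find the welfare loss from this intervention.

Competitive equilibrium: 230 − 7.25Q = 22.1 + 6Q → Q* = 15.6906, P* = 116.2434.
At Q = 7.3: demand price = 230 − 7.25·7.3 = 177.075; supply price = 22.1 + 6·7.3 = 65.9.
ΔQ = 15.6906 − 7.3 = 8.3906; wedge = 177.075 − 65.9 = 111.175.
Welfare loss = ½ × 8.3906 × 111.175 = $466.41 thousand.

$466.41 thousand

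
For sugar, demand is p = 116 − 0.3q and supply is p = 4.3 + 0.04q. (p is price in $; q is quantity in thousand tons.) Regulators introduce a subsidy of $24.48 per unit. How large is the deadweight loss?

Competitive equilibrium: 116 − 0.3q = 4.3 + 0.04q → q* = 328.5294, p* = 17.4412.
The subsidy lowers effective supply by 24.48: p = 0.04q − 20.18.
New quantity: 116 − 0.3q = 0.04q − 20.18 → q' = 400.5294.
Overproduction Δq = 400.5294 − 328.5294 = 72; wedge = subsidy = 24.48.
DWL = ½ × 72 × 24.48 = $881.28 thousand.

$881.28 thousand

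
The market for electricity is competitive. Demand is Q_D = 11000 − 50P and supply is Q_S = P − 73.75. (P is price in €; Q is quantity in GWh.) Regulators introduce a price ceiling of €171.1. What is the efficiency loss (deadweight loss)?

€1080.68

In inverse form: demand P = 220 − 0.02Q, supply P = 73.75 + Q.
Competitive equilibrium: 220 − 0.02Q = 73.75 + Q → Q* = 143.3824, P* = 217.1324.
At the ceiling P = 171.1, quantity supplied = (171.1 − 73.75)/1 = 97.35.
Willingness to pay at Q' = 97.35: 220 − 0.02·97.35 = 218.053.
ΔQ = 143.3824 − 97.35 = 46.0324; wedge = 218.053 − 171.1 = 46.953.
Deadweight loss = ½ × 46.0324 × 46.953 = €1080.68.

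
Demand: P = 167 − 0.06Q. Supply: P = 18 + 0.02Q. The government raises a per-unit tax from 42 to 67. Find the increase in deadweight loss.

17031.25

Competitive equilibrium: 167 − 0.06Q = 18 + 0.02Q → Q* = 1862.5, P* = 55.25.
For a per-unit tax t: ΔQ = t/0.08, so DWL = ½·t·(t/0.08) = t²/0.16.
At t = 42: DWL = 11025. At t = 67: DWL = 28056.25.
Increase = 28056.25 − 11025 = 17031.25.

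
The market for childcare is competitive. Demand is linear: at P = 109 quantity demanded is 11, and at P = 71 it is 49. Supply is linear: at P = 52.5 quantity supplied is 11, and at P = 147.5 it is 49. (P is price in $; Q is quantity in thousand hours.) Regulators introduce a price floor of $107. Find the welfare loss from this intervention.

Demand slope = (71 − 109)/(49 − 11) = −1, so P = 120 − Q.
Supply slope = (147.5 − 52.5)/(49 − 11) = 2.5, so P = 25 + 2.5Q.
Competitive equilibrium: 120 − Q = 25 + 2.5Q → Q* = 27.1429, P* = 92.8571.
At the floor P = 107, quantity demanded = (120 − 107)/1 = 13.
Sellers' marginal cost at Q' = 13: 25 + 2.5·13 = 57.5.
ΔQ = 27.1429 − 13 = 14.1429; wedge = 107 − 57.5 = 49.5.
Welfare loss = ½ × 14.1429 × 49.5 = $350.04 thousand.

$350.04 thousand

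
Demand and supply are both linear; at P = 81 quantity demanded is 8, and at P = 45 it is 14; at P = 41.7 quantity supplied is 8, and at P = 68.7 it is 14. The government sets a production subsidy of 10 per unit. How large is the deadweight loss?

Demand slope = (45 − 81)/(14 − 8) = −6, so P = 129 − 6Q.
Supply slope = (68.7 − 41.7)/(14 − 8) = 4.5, so P = 5.7 + 4.5Q.
Competitive equilibrium: 129 − 6Q = 5.7 + 4.5Q → Q* = 11.7429, P* = 58.5429.
The subsidy lowers effective supply by 10: P = 4.5Q − 4.3.
New quantity: 129 − 6Q = 4.5Q − 4.3 → Q' = 12.6952.
Overproduction ΔQ = 12.6952 − 11.7429 = 0.9523; wedge = subsidy = 10.
The triangle = ½ × 0.9523 × 10 = 4.76.

4.76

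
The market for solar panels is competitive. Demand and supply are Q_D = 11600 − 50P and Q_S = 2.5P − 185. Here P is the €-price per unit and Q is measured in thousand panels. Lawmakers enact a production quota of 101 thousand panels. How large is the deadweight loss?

In inverse form: demand P = 232 − 0.02Q, supply P = 74 + 0.4Q.
Competitive equilibrium: 232 − 0.02Q = 74 + 0.4Q → Q* = 376.1905, P* = 224.4762.
At Q = 101: demand price = 232 − 0.02·101 = 229.98; supply price = 74 + 0.4·101 = 114.4.
ΔQ = 376.1905 − 101 = 275.1905; wedge = 229.98 − 114.4 = 115.58.
DWL = ½ × 275.1905 × 115.58 = €15903.26 thousand.

€15903.26 thousand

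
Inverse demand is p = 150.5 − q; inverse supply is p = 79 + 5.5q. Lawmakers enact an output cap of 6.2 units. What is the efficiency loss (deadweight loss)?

Competitive equilibrium: 150.5 − q = 79 + 5.5q → q* = 11, p* = 139.5.
At q = 6.2: demand price = 150.5 − 1·6.2 = 144.3; supply price = 79 + 5.5·6.2 = 113.1.
Δq = 11 − 6.2 = 4.8; wedge = 144.3 − 113.1 = 31.2.
The triangle = ½ × 4.8 × 31.2 = 74.88.

74.88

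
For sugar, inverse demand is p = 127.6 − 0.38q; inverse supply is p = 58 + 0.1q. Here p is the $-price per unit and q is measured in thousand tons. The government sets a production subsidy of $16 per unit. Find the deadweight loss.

$266.67 thousand

Competitive equilibrium: 127.6 − 0.38q = 58 + 0.1q → q* = 145, p* = 72.5.
The subsidy lowers effective supply by 16: p = 42 + 0.1q.
New quantity: 127.6 − 0.38q = 42 + 0.1q → q' = 178.3333.
Overproduction Δq = 178.3333 − 145 = 33.3333; wedge = subsidy = 16.
Deadweight loss = ½ × 33.3333 × 16 = $266.67 thousand.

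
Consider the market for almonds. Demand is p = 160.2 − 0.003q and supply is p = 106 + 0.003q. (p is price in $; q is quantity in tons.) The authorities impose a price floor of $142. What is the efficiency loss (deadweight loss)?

Competitive equilibrium: 160.2 − 0.003q = 106 + 0.003q → q* = 9033.3333, p* = 133.1.
At the floor p = 142, quantity demanded = (160.2 − 142)/0.003 = 6066.6667.
Sellers' marginal cost at q' = 6066.6667: 106 + 0.003·6066.6667 = 124.2.
Δq = 9033.3333 − 6066.6667 = 2966.6666; wedge = 142 − 124.2 = 17.8.
DWL = ½ × 2966.6666 × 17.8 = $26403.33.

$26403.33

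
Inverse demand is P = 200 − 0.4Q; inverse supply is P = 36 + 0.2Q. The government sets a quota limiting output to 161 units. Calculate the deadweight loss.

Competitive equilibrium: 200 − 0.4Q = 36 + 0.2Q → Q* = 273.3333, P* = 90.6667.
At Q = 161: demand price = 200 − 0.4·161 = 135.6; supply price = 36 + 0.2·161 = 68.2.
ΔQ = 273.3333 − 161 = 112.3333; wedge = 135.6 − 68.2 = 67.4.
Deadweight loss = ½ × 112.3333 × 67.4 = 3785.63.

3785.63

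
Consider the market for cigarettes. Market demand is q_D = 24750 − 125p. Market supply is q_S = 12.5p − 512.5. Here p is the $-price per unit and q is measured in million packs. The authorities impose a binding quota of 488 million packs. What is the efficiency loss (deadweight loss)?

$73913.47 million

In inverse form: demand p = 198 − 0.008q, supply p = 41 + 0.08q.
Competitive equilibrium: 198 − 0.008q = 41 + 0.08q → q* = 1784.0909, p* = 183.7273.
At q = 488: demand price = 198 − 0.008·488 = 194.096; supply price = 41 + 0.08·488 = 80.04.
Δq = 1784.0909 − 488 = 1296.0909; wedge = 194.096 − 80.04 = 114.056.
The triangle = ½ × 1296.0909 × 114.056 = $73913.47 million.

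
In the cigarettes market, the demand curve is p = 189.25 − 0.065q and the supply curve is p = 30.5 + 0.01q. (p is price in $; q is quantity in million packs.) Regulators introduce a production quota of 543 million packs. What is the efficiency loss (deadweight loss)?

$92866 million

Competitive equilibrium: 189.25 − 0.065q = 30.5 + 0.01q → q* = 2116.66667, p* = 51.66667.
At q = 543: demand price = 189.25 − 0.065·543 = 153.955; supply price = 30.5 + 0.01·543 = 35.93.
Δq = 2116.66667 − 543 = 1573.66667; wedge = 153.955 − 35.93 = 118.025.
Deadweight loss = ½ × 1573.66667 × 118.025 = $92866 million.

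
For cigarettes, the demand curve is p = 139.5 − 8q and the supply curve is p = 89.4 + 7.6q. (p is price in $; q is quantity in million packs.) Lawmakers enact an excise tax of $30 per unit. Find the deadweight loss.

Competitive equilibrium: 139.5 − 8q = 89.4 + 7.6q → q* = 3.2115, p* = 113.8077.
With the tax, the buyer price exceeds the seller price by 30: (139.5 − 8q) − (89.4 + 7.6q) = 30 → q' = 1.2885.
Δq = 3.2115 − 1.2885 = 1.923; the wedge equals the tax, 30.
The triangle = ½ × 1.923 × 30 = $28.85 million.

$28.85 million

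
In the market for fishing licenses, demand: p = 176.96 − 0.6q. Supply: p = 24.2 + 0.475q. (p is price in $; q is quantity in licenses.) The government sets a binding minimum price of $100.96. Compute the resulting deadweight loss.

Competitive equilibrium: 176.96 − 0.6q = 24.2 + 0.475q → q* = 142.1023, p* = 91.6986.
At the floor p = 100.96, quantity demanded = (176.96 − 100.96)/0.6 = 126.6667.
Sellers' marginal cost at q' = 126.6667: 24.2 + 0.475·126.6667 = 84.3667.
Δq = 142.1023 − 126.6667 = 15.4356; wedge = 100.96 − 84.3667 = 16.5933.
Welfare loss = ½ × 15.4356 × 16.5933 = $128.06.

$128.06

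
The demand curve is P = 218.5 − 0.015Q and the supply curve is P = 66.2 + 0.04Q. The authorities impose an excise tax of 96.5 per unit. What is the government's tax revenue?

Competitive equilibrium: 218.5 − 0.015Q = 66.2 + 0.04Q → Q* = 2769.0909, P* = 176.9636.
With the tax, the buyer price exceeds the seller price by 96.5: (218.5 − 0.015Q) − (66.2 + 0.04Q) = 96.5 → Q' = 1014.5455.
Tax revenue = 96.5 × 1014.5455 = 97903.64.

97903.64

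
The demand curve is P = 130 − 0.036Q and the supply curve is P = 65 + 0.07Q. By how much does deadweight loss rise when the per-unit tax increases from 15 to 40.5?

6675.71

Competitive equilibrium: 130 − 0.036Q = 65 + 0.07Q → Q* = 613.2075, P* = 107.9245.
For a per-unit tax t: ΔQ = t/0.106, so DWL = ½·t·(t/0.106) = t²/0.212.
At t = 15: DWL = 1061.321. At t = 40.5: DWL = 7737.028.
Increase = 7737.028 − 1061.321 = 6675.71.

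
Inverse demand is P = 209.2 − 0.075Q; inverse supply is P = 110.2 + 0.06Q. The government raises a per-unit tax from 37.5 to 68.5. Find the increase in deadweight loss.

Competitive equilibrium: 209.2 − 0.075Q = 110.2 + 0.06Q → Q* = 733.3333, P* = 154.2.
For a per-unit tax t: ΔQ = t/0.135, so DWL = ½·t·(t/0.135) = t²/0.27.
At t = 37.5: DWL = 5208.333. At t = 68.5: DWL = 17378.704.
Increase = 17378.704 − 5208.333 = 12170.37.

12170.37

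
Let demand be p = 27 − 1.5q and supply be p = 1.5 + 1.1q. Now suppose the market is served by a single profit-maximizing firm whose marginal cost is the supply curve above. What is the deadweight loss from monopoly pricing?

Competitive equilibrium: 27 − 1.5q = 1.5 + 1.1q → q* = 9.8077, p* = 12.2885.
Marginal revenue: MR = 27 − 3q. Set MR = MC: 27 − 3q = 1.5 + 1.1q → q_m = 6.2195.
Price p_m = 27 − 1.5·6.2195 = 17.6708; MC(q_m) = 1.5 + 1.1·6.2195 = 8.3415.
Competitive q* = 9.8077, so Δq = 3.5882; wedge = 17.6708 − 8.3415 = 9.3293.
Deadweight loss = ½ × 3.5882 × 9.3293 = 16.74.

16.74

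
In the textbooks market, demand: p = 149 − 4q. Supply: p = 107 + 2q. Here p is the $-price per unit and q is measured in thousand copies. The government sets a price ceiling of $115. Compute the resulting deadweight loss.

$27 thousand

Competitive equilibrium: 149 − 4q = 107 + 2q → q* = 7, p* = 121.
At the ceiling p = 115, quantity supplied = (115 − 107)/2 = 4.
Willingness to pay at q' = 4: 149 − 4·4 = 133.
Δq = 7 − 4 = 3; wedge = 133 − 115 = 18.
DWL = ½ × 3 × 18 = $27 thousand.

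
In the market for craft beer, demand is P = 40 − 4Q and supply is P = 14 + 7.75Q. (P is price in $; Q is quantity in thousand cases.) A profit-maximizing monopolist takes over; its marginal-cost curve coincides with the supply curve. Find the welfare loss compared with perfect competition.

Competitive equilibrium: 40 − 4Q = 14 + 7.75Q → Q* = 2.2128, P* = 31.1489.
Marginal revenue: MR = 40 − 8Q. Set MR = MC: 40 − 8Q = 14 + 7.75Q → Q_m = 1.6508.
Price P_m = 40 − 4·1.6508 = 33.3968; MC(Q_m) = 14 + 7.75·1.6508 = 26.7937.
Competitive Q* = 2.2128, so ΔQ = 0.562; wedge = 33.3968 − 26.7937 = 6.6031.
Welfare loss = ½ × 0.562 × 6.6031 = $1.86 thousand.

$1.86 thousand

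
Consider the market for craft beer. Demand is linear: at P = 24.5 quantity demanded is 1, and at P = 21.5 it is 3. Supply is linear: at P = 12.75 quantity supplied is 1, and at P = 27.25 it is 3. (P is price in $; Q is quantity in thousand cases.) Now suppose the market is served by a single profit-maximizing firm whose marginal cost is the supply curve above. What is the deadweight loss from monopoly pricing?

Demand slope = (21.5 − 24.5)/(3 − 1) = −1.5, so P = 26 − 1.5Q.
Supply slope = (27.25 − 12.75)/(3 − 1) = 7.25, so P = 5.5 + 7.25Q.
Competitive equilibrium: 26 − 1.5Q = 5.5 + 7.25Q → Q* = 2.3429, P* = 22.4857.
Marginal revenue: MR = 26 − 3Q. Set MR = MC: 26 − 3Q = 5.5 + 7.25Q → Q_m = 2.
Price P_m = 26 − 1.5·2 = 23; MC(Q_m) = 5.5 + 7.25·2 = 20.
Competitive Q* = 2.3429, so ΔQ = 0.3429; wedge = 23 − 20 = 3.
DWL = ½ × 0.3429 × 3 = $0.51 thousand.

$0.51 thousand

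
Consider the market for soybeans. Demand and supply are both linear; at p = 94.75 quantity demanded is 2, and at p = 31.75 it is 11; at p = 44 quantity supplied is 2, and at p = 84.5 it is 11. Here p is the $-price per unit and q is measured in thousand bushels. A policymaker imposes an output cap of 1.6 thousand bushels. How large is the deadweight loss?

Demand slope = (31.75 − 94.75)/(11 − 2) = −7, so p = 108.75 − 7q.
Supply slope = (84.5 − 44)/(11 − 2) = 4.5, so p = 35 + 4.5q.
Competitive equilibrium: 108.75 − 7q = 35 + 4.5q → q* = 6.413, p* = 63.8587.
At q = 1.6: demand price = 108.75 − 7·1.6 = 97.55; supply price = 35 + 4.5·1.6 = 42.2.
Δq = 6.413 − 1.6 = 4.813; wedge = 97.55 − 42.2 = 55.35.
DWL = ½ × 4.813 × 55.35 = $133.20 thousand.

$133.20 thousand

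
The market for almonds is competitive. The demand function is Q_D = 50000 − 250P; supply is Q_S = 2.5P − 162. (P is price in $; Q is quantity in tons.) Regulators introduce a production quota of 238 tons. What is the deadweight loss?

$1887.06

In inverse form: demand P = 200 − 0.004Q, supply P = 64.8 + 0.4Q.
Competitive equilibrium: 200 − 0.004Q = 64.8 + 0.4Q → Q* = 334.6535, P* = 198.6614.
At Q = 238: demand price = 200 − 0.004·238 = 199.048; supply price = 64.8 + 0.4·238 = 160.
ΔQ = 334.6535 − 238 = 96.6535; wedge = 199.048 − 160 = 39.048.
Welfare loss = ½ × 96.6535 × 39.048 = $1887.06.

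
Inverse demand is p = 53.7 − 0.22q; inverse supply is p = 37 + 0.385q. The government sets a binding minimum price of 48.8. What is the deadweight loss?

Competitive equilibrium: 53.7 − 0.22q = 37 + 0.385q → q* = 27.6033, p* = 47.6273.
At the floor p = 48.8, quantity demanded = (53.7 − 48.8)/0.22 = 22.2727.
Sellers' marginal cost at q' = 22.2727: 37 + 0.385·22.2727 = 45.575.
Δq = 27.6033 − 22.2727 = 5.3306; wedge = 48.8 − 45.575 = 3.225.
DWL = ½ × 5.3306 × 3.225 = 8.60.

8.60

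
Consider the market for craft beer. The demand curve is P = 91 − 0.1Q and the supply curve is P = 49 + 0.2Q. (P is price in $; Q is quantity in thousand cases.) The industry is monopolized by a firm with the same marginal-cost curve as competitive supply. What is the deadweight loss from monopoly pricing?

$183.75 thousand

Competitive equilibrium: 91 − 0.1Q = 49 + 0.2Q → Q* = 140, P* = 77.
Marginal revenue: MR = 91 − 0.2Q. Set MR = MC: 91 − 0.2Q = 49 + 0.2Q → Q_m = 105.
Price P_m = 91 − 0.1·105 = 80.5; MC(Q_m) = 49 + 0.2·105 = 70.
Competitive Q* = 140, so ΔQ = 35; wedge = 80.5 − 70 = 10.5.
The triangle = ½ × 35 × 10.5 = $183.75 thousand.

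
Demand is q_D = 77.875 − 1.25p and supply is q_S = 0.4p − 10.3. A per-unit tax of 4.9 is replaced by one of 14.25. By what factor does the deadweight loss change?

In inverse form: demand p = 62.3 − 0.8q, supply p = 25.75 + 2.5q.
Competitive equilibrium: 62.3 − 0.8q = 25.75 + 2.5q → q* = 11.0758, p* = 53.4394.
For a per-unit tax t: Δq = t/3.3, so DWL = ½·t·(t/3.3) = t²/6.6.
At t = 4.9: DWL = 3.638. At t = 14.25: DWL = 30.767.
Ratio = (14.25/4.9)² = 8.457.

8.457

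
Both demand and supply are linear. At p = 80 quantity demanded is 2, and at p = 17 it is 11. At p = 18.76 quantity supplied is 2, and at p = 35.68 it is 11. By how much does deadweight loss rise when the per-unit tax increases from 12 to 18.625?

Demand slope = (17 − 80)/(11 − 2) = −7, so p = 94 − 7q.
Supply slope = (35.68 − 18.76)/(11 − 2) = 1.88, so p = 15 + 1.88q.
Competitive equilibrium: 94 − 7q = 15 + 1.88q → q* = 8.8964, p* = 31.7252.
For a per-unit tax t: Δq = t/8.88, so DWL = ½·t·(t/8.88) = t²/17.76.
At t = 12: DWL = 8.108. At t = 18.625: DWL = 19.532.
Increase = 19.532 − 8.108 = 11.42.

11.42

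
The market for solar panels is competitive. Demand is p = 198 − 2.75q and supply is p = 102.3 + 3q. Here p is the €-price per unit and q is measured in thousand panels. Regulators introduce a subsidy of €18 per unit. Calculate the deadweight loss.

Competitive equilibrium: 198 − 2.75q = 102.3 + 3q → q* = 16.6435, p* = 152.2304.
The subsidy lowers effective supply by 18: p = 84.3 + 3q.
New quantity: 198 − 2.75q = 84.3 + 3q → q' = 19.7739.
Overproduction Δq = 19.7739 − 16.6435 = 3.1304; wedge = subsidy = 18.
DWL = ½ × 3.1304 × 18 = €28.17 thousand.

€28.17 thousand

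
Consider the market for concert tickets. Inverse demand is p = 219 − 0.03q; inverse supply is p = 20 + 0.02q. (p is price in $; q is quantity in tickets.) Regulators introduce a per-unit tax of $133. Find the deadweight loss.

$176890

Competitive equilibrium: 219 − 0.03q = 20 + 0.02q → q* = 3980, p* = 99.6.
With the tax, the buyer price exceeds the seller price by 133: (219 − 0.03q) − (20 + 0.02q) = 133 → q' = 1320.
Δq = 3980 − 1320 = 2660; the wedge equals the tax, 133.
The triangle = ½ × 2660 × 133 = $176890.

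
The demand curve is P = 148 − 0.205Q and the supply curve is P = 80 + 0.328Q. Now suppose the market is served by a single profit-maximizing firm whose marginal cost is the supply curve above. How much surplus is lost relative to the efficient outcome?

334.70

Competitive equilibrium: 148 − 0.205Q = 80 + 0.328Q → Q* = 127.5797, P* = 121.8462.
Marginal revenue: MR = 148 − 0.41Q. Set MR = MC: 148 − 0.41Q = 80 + 0.328Q → Q_m = 92.1409.
Price P_m = 148 − 0.205·92.1409 = 129.1111; MC(Q_m) = 80 + 0.328·92.1409 = 110.2222.
Competitive Q* = 127.5797, so ΔQ = 35.4388; wedge = 129.1111 − 110.2222 = 18.8889.
Welfare loss = ½ × 35.4388 × 18.8889 = 334.70.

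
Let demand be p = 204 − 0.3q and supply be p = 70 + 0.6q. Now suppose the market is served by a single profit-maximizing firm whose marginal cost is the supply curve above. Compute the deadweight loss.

Competitive equilibrium: 204 − 0.3q = 70 + 0.6q → q* = 148.8889, p* = 159.3333.
Marginal revenue: MR = 204 − 0.6q. Set MR = MC: 204 − 0.6q = 70 + 0.6q → q_m = 111.6667.
Price p_m = 204 − 0.3·111.6667 = 170.5; MC(q_m) = 70 + 0.6·111.6667 = 137.
Competitive q* = 148.8889, so Δq = 37.2222; wedge = 170.5 − 137 = 33.5.
Welfare loss = ½ × 37.2222 × 33.5 = 623.47.

623.47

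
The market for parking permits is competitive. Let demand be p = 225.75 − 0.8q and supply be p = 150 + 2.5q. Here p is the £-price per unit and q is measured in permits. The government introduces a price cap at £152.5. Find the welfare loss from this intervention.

Competitive equilibrium: 225.75 − 0.8q = 150 + 2.5q → q* = 22.9545, p* = 207.3864.
At the ceiling p = 152.5, quantity supplied = (152.5 − 150)/2.5 = 1.
Willingness to pay at q' = 1: 225.75 − 0.8·1 = 224.95.
Δq = 22.9545 − 1 = 21.9545; wedge = 224.95 − 152.5 = 72.45.
Welfare loss = ½ × 21.9545 × 72.45 = £795.30.

£795.30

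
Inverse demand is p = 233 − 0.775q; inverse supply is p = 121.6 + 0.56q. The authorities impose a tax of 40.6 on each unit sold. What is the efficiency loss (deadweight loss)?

617.36

Competitive equilibrium: 233 − 0.775q = 121.6 + 0.56q → q* = 83.4457, p* = 168.3296.
With the tax, the buyer price exceeds the seller price by 40.6: (233 − 0.775q) − (121.6 + 0.56q) = 40.6 → q' = 53.0337.
Δq = 83.4457 − 53.0337 = 30.412; the wedge equals the tax, 40.6.
The triangle = ½ × 30.412 × 40.6 = 617.36.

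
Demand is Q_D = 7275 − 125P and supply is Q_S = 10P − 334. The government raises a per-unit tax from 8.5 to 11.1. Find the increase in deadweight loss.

In inverse form: demand P = 58.2 − 0.008Q, supply P = 33.4 + 0.1Q.
Competitive equilibrium: 58.2 − 0.008Q = 33.4 + 0.1Q → Q* = 229.6296, P* = 56.363.
For a per-unit tax t: ΔQ = t/0.108, so DWL = ½·t·(t/0.108) = t²/0.216.
At t = 8.5: DWL = 334.491. At t = 11.1: DWL = 570.417.
Increase = 570.417 − 334.491 = 235.93.

235.93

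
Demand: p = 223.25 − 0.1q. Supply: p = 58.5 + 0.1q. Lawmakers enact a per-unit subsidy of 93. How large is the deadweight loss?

Competitive equilibrium: 223.25 − 0.1q = 58.5 + 0.1q → q* = 823.75, p* = 140.875.
The subsidy lowers effective supply by 93: p = 0.1q − 34.5.
New quantity: 223.25 − 0.1q = 0.1q − 34.5 → q' = 1288.75.
Overproduction Δq = 1288.75 − 823.75 = 465; wedge = subsidy = 93.
DWL = ½ × 465 × 93 = 21622.50.

21622.50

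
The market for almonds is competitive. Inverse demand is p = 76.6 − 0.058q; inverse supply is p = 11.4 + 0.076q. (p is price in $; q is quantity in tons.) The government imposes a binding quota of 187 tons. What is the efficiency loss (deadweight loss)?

Competitive equilibrium: 76.6 − 0.058q = 11.4 + 0.076q → q* = 486.5672, p* = 48.3791.
At q = 187: demand price = 76.6 − 0.058·187 = 65.754; supply price = 11.4 + 0.076·187 = 25.612.
Δq = 486.5672 − 187 = 299.5672; wedge = 65.754 − 25.612 = 40.142.
The triangle = ½ × 299.5672 × 40.142 = $6012.61.

$6012.61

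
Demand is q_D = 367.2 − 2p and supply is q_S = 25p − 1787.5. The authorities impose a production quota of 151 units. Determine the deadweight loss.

864.73

In inverse form: demand p = 183.6 − 0.5q, supply p = 71.5 + 0.04q.
Competitive equilibrium: 183.6 − 0.5q = 71.5 + 0.04q → q* = 207.5926, p* = 79.8037.
At q = 151: demand price = 183.6 − 0.5·151 = 108.1; supply price = 71.5 + 0.04·151 = 77.54.
Δq = 207.5926 − 151 = 56.5926; wedge = 108.1 − 77.54 = 30.56.
Welfare loss = ½ × 56.5926 × 30.56 = 864.73.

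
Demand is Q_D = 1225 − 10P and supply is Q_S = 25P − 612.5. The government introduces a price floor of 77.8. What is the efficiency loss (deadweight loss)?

4480.63

In inverse form: demand P = 122.5 − 0.1Q, supply P = 24.5 + 0.04Q.
Competitive equilibrium: 122.5 − 0.1Q = 24.5 + 0.04Q → Q* = 700, P* = 52.5.
At the floor P = 77.8, quantity demanded = (122.5 − 77.8)/0.1 = 447.
Sellers' marginal cost at Q' = 447: 24.5 + 0.04·447 = 42.38.
ΔQ = 700 − 447 = 253; wedge = 77.8 − 42.38 = 35.42.
Welfare loss = ½ × 253 × 35.42 = 4480.63.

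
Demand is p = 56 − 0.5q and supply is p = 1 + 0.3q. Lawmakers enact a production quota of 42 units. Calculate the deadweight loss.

286.225

Competitive equilibrium: 56 − 0.5q = 1 + 0.3q → q* = 68.75, p* = 21.625.
At q = 42: demand price = 56 − 0.5·42 = 35; supply price = 1 + 0.3·42 = 13.6.
Δq = 68.75 − 42 = 26.75; wedge = 35 − 13.6 = 21.4.
DWL = ½ × 26.75 × 21.4 = 286.225.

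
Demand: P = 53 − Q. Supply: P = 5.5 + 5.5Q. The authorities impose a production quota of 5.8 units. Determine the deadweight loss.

7.39

Competitive equilibrium: 53 − Q = 5.5 + 5.5Q → Q* = 7.3077, P* = 45.6923.
At Q = 5.8: demand price = 53 − 1·5.8 = 47.2; supply price = 5.5 + 5.5·5.8 = 37.4.
ΔQ = 7.3077 − 5.8 = 1.5077; wedge = 47.2 − 37.4 = 9.8.
Deadweight loss = ½ × 1.5077 × 9.8 = 7.39.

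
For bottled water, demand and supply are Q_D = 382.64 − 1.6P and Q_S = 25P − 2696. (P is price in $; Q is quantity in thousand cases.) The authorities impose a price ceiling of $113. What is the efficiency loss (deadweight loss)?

$1558.29 thousand

In inverse form: demand P = 239.15 − 0.625Q, supply P = 107.84 + 0.04Q.
Competitive equilibrium: 239.15 − 0.625Q = 107.84 + 0.04Q → Q* = 197.4586, P* = 115.7383.
At the ceiling P = 113, quantity supplied = (113 − 107.84)/0.04 = 129.
Willingness to pay at Q' = 129: 239.15 − 0.625·129 = 158.525.
ΔQ = 197.4586 − 129 = 68.4586; wedge = 158.525 − 113 = 45.525.
Welfare loss = ½ × 68.4586 × 45.525 = $1558.29 thousand.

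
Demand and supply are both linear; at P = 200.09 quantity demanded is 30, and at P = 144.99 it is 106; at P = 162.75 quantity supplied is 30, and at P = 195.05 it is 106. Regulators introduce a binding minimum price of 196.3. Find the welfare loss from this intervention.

426.72

Demand slope = (144.99 − 200.09)/(106 − 30) = −0.725, so P = 221.84 − 0.725Q.
Supply slope = (195.05 − 162.75)/(106 − 30) = 0.425, so P = 150 + 0.425Q.
Competitive equilibrium: 221.84 − 0.725Q = 150 + 0.425Q → Q* = 62.4696, P* = 176.5496.
At the floor P = 196.3, quantity demanded = (221.84 − 196.3)/0.725 = 35.2276.
Sellers' marginal cost at Q' = 35.2276: 150 + 0.425·35.2276 = 164.9717.
ΔQ = 62.4696 − 35.2276 = 27.242; wedge = 196.3 − 164.9717 = 31.3283.
DWL = ½ × 27.242 × 31.3283 = 426.72.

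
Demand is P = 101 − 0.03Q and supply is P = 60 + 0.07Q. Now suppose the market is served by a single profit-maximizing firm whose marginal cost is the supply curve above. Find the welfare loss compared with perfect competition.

Competitive equilibrium: 101 − 0.03Q = 60 + 0.07Q → Q* = 410, P* = 88.7.
Marginal revenue: MR = 101 − 0.06Q. Set MR = MC: 101 − 0.06Q = 60 + 0.07Q → Q_m = 315.38462.
Price P_m = 101 − 0.03·315.38462 = 91.53846; MC(Q_m) = 60 + 0.07·315.38462 = 82.07692.
Competitive Q* = 410, so ΔQ = 94.61538; wedge = 91.53846 − 82.07692 = 9.46154.
Deadweight loss = ½ × 94.61538 × 9.46154 = 447.60.

447.60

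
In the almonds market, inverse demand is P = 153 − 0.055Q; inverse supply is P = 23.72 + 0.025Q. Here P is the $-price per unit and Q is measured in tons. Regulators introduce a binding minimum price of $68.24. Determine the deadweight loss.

$224.45

Competitive equilibrium: 153 − 0.055Q = 23.72 + 0.025Q → Q* = 1616, P* = 64.12.
At the floor P = 68.24, quantity demanded = (153 − 68.24)/0.055 = 1541.0909.
Sellers' marginal cost at Q' = 1541.0909: 23.72 + 0.025·1541.0909 = 62.2473.
ΔQ = 1616 − 1541.0909 = 74.9091; wedge = 68.24 − 62.2473 = 5.9927.
Deadweight loss = ½ × 74.9091 × 5.9927 = $224.45.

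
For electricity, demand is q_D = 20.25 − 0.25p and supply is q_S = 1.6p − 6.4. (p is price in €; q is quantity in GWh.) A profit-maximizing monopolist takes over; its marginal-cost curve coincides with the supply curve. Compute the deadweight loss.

In inverse form: demand p = 81 − 4q, supply p = 4 + 0.625q.
Competitive equilibrium: 81 − 4q = 4 + 0.625q → q* = 16.6486, p* = 14.4054.
Marginal revenue: MR = 81 − 8q. Set MR = MC: 81 − 8q = 4 + 0.625q → q_m = 8.9275.
Price p_m = 81 − 4·8.9275 = 45.29; MC(q_m) = 4 + 0.625·8.9275 = 9.5797.
Competitive q* = 16.6486, so Δq = 7.7211; wedge = 45.29 − 9.5797 = 35.7103.
Welfare loss = ½ × 7.7211 × 35.7103 = €137.86.

€137.86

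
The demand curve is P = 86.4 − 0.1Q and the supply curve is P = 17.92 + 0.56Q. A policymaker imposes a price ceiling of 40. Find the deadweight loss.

1365.61

Competitive equilibrium: 86.4 − 0.1Q = 17.92 + 0.56Q → Q* = 103.7576, P* = 76.0242.
At the ceiling P = 40, quantity supplied = (40 − 17.92)/0.56 = 39.4286.
Willingness to pay at Q' = 39.4286: 86.4 − 0.1·39.4286 = 82.4571.
ΔQ = 103.7576 − 39.4286 = 64.329; wedge = 82.4571 − 40 = 42.4571.
The triangle = ½ × 64.329 × 42.4571 = 1365.61.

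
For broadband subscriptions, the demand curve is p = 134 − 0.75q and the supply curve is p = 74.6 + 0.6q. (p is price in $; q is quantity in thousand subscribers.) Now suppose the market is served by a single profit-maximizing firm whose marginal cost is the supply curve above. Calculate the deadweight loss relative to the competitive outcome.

Competitive equilibrium: 134 − 0.75q = 74.6 + 0.6q → q* = 44, p* = 101.
Marginal revenue: MR = 134 − 1.5q. Set MR = MC: 134 − 1.5q = 74.6 + 0.6q → q_m = 28.2857.
Price p_m = 134 − 0.75·28.2857 = 112.7857; MC(q_m) = 74.6 + 0.6·28.2857 = 91.5714.
Competitive q* = 44, so Δq = 15.7143; wedge = 112.7857 − 91.5714 = 21.2143.
Deadweight loss = ½ × 15.7143 × 21.2143 = $166.68 thousand.

$166.68 thousand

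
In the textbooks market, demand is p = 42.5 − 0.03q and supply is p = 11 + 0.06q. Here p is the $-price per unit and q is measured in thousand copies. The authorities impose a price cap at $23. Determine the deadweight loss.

$1012.50 thousand

Competitive equilibrium: 42.5 − 0.03q = 11 + 0.06q → q* = 350, p* = 32.
At the ceiling p = 23, quantity supplied = (23 − 11)/0.06 = 200.
Willingness to pay at q' = 200: 42.5 − 0.03·200 = 36.5.
Δq = 350 − 200 = 150; wedge = 36.5 − 23 = 13.5.
DWL = ½ × 150 × 13.5 = $1012.50 thousand.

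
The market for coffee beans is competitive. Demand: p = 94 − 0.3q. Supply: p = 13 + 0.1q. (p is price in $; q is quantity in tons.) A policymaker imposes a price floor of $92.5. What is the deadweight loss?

Competitive equilibrium: 94 − 0.3q = 13 + 0.1q → q* = 202.5, p* = 33.25.
At the floor p = 92.5, quantity demanded = (94 − 92.5)/0.3 = 5.
Sellers' marginal cost at q' = 5: 13 + 0.1·5 = 13.5.
Δq = 202.5 − 5 = 197.5; wedge = 92.5 − 13.5 = 79.
Deadweight loss = ½ × 197.5 × 79 = $7801.25.

$7801.25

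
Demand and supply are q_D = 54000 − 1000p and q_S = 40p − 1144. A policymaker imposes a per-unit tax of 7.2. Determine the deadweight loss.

In inverse form: demand p = 54 − 0.001q, supply p = 28.6 + 0.025q.
Competitive equilibrium: 54 − 0.001q = 28.6 + 0.025q → q* = 976.9231, p* = 53.0231.
With the tax, the buyer price exceeds the seller price by 7.2: (54 − 0.001q) − (28.6 + 0.025q) = 7.2 → q' = 700.
Δq = 976.9231 − 700 = 276.9231; the wedge equals the tax, 7.2.
The triangle = ½ × 276.9231 × 7.2 = 996.92.

996.92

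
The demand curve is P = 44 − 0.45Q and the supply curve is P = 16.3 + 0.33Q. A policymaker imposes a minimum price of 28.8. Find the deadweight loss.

1.17

Competitive equilibrium: 44 − 0.45Q = 16.3 + 0.33Q → Q* = 35.5128, P* = 28.0192.
At the floor P = 28.8, quantity demanded = (44 − 28.8)/0.45 = 33.7778.
Sellers' marginal cost at Q' = 33.7778: 16.3 + 0.33·33.7778 = 27.4467.
ΔQ = 35.5128 − 33.7778 = 1.735; wedge = 28.8 − 27.4467 = 1.3533.
DWL = ½ × 1.735 × 1.3533 = 1.17.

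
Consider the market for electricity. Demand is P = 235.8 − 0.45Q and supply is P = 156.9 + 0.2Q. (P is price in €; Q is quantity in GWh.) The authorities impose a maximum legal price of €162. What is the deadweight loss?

Competitive equilibrium: 235.8 − 0.45Q = 156.9 + 0.2Q → Q* = 121.3846, P* = 181.1769.
At the ceiling P = 162, quantity supplied = (162 − 156.9)/0.2 = 25.5.
Willingness to pay at Q' = 25.5: 235.8 − 0.45·25.5 = 224.325.
ΔQ = 121.3846 − 25.5 = 95.8846; wedge = 224.325 − 162 = 62.325.
The triangle = ½ × 95.8846 × 62.325 = €2988.

€2988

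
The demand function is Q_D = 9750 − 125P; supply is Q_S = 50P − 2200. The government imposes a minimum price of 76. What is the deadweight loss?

In inverse form: demand P = 78 − 0.008Q, supply P = 44 + 0.02Q.
Competitive equilibrium: 78 − 0.008Q = 44 + 0.02Q → Q* = 1214.2857, P* = 68.2857.
At the floor P = 76, quantity demanded = (78 − 76)/0.008 = 250.
Sellers' marginal cost at Q' = 250: 44 + 0.02·250 = 49.
ΔQ = 1214.2857 − 250 = 964.2857; wedge = 76 − 49 = 27.
Deadweight loss = ½ × 964.2857 × 27 = 13017.86.

13017.86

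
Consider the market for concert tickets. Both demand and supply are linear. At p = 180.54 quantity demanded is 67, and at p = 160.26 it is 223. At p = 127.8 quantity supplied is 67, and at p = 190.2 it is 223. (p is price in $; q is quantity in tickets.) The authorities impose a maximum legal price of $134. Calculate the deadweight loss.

Demand slope = (160.26 − 180.54)/(223 − 67) = −0.13, so p = 189.25 − 0.13q.
Supply slope = (190.2 − 127.8)/(223 − 67) = 0.4, so p = 101 + 0.4q.
Competitive equilibrium: 189.25 − 0.13q = 101 + 0.4q → q* = 166.5094, p* = 167.6038.
At the ceiling p = 134, quantity supplied = (134 − 101)/0.4 = 82.5.
Willingness to pay at q' = 82.5: 189.25 − 0.13·82.5 = 178.525.
Δq = 166.5094 − 82.5 = 84.0094; wedge = 178.525 − 134 = 44.525.
Welfare loss = ½ × 84.0094 × 44.525 = $1870.26.

$1870.26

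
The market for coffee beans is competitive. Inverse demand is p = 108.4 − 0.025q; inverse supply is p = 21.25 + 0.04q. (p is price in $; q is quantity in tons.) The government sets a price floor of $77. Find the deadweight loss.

$233.54

Competitive equilibrium: 108.4 − 0.025q = 21.25 + 0.04q → q* = 1340.7692, p* = 74.8808.
At the floor p = 77, quantity demanded = (108.4 − 77)/0.025 = 1256.
Sellers' marginal cost at q' = 1256: 21.25 + 0.04·1256 = 71.49.
Δq = 1340.7692 − 1256 = 84.7692; wedge = 77 − 71.49 = 5.51.
Welfare loss = ½ × 84.7692 × 5.51 = $233.54.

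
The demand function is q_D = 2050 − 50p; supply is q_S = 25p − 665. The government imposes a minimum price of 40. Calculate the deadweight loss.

In inverse form: demand p = 41 − 0.02q, supply p = 26.6 + 0.04q.
Competitive equilibrium: 41 − 0.02q = 26.6 + 0.04q → q* = 240, p* = 36.2.
At the floor p = 40, quantity demanded = (41 − 40)/0.02 = 50.
Sellers' marginal cost at q' = 50: 26.6 + 0.04·50 = 28.6.
Δq = 240 − 50 = 190; wedge = 40 − 28.6 = 11.4.
The triangle = ½ × 190 × 11.4 = 1083.

1083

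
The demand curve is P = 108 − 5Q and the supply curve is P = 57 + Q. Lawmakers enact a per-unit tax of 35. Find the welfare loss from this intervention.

102.08

Competitive equilibrium: 108 − 5Q = 57 + Q → Q* = 8.5, P* = 65.5.
With the tax, the buyer price exceeds the seller price by 35: (108 − 5Q) − (57 + Q) = 35 → Q' = 2.6667.
ΔQ = 8.5 − 2.6667 = 5.8333; the wedge equals the tax, 35.
Deadweight loss = ½ × 5.8333 × 35 = 102.08.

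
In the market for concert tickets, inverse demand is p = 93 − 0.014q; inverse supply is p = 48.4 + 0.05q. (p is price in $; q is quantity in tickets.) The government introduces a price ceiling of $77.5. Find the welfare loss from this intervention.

Competitive equilibrium: 93 − 0.014q = 48.4 + 0.05q → q* = 696.875, p* = 83.2438.
At the ceiling p = 77.5, quantity supplied = (77.5 − 48.4)/0.05 = 582.
Willingness to pay at q' = 582: 93 − 0.014·582 = 84.852.
Δq = 696.875 − 582 = 114.875; wedge = 84.852 − 77.5 = 7.352.
Welfare loss = ½ × 114.875 × 7.352 = $422.28.

$422.28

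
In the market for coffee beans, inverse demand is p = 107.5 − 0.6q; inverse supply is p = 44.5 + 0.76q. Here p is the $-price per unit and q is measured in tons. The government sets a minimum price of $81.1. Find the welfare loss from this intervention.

Competitive equilibrium: 107.5 − 0.6q = 44.5 + 0.76q → q* = 46.3235, p* = 79.7059.
At the floor p = 81.1, quantity demanded = (107.5 − 81.1)/0.6 = 44.
Sellers' marginal cost at q' = 44: 44.5 + 0.76·44 = 77.94.
Δq = 46.3235 − 44 = 2.3235; wedge = 81.1 − 77.94 = 3.16.
Welfare loss = ½ × 2.3235 × 3.16 = $3.67.

$3.67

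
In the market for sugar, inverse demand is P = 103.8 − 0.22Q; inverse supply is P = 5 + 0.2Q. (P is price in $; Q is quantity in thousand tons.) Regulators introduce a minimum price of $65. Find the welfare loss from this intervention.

$727.90 thousand

Competitive equilibrium: 103.8 − 0.22Q = 5 + 0.2Q → Q* = 235.2381, P* = 52.0476.
At the floor P = 65, quantity demanded = (103.8 − 65)/0.22 = 176.3636.
Sellers' marginal cost at Q' = 176.3636: 5 + 0.2·176.3636 = 40.2727.
ΔQ = 235.2381 − 176.3636 = 58.8745; wedge = 65 − 40.2727 = 24.7273.
Deadweight loss = ½ × 58.8745 × 24.7273 = $727.90 thousand.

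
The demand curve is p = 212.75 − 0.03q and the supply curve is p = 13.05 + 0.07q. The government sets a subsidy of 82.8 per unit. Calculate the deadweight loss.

34279.20

Competitive equilibrium: 212.75 − 0.03q = 13.05 + 0.07q → q* = 1997, p* = 152.84.
The subsidy lowers effective supply by 82.8: p = 0.07q − 69.75.
New quantity: 212.75 − 0.03q = 0.07q − 69.75 → q' = 2825.
Overproduction Δq = 2825 − 1997 = 828; wedge = subsidy = 82.8.
Deadweight loss = ½ × 828 × 82.8 = 34279.20.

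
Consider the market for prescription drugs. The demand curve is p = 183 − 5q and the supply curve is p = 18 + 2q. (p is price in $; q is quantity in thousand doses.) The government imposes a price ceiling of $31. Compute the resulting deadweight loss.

Competitive equilibrium: 183 − 5q = 18 + 2q → q* = 23.5714, p* = 65.1429.
At the ceiling p = 31, quantity supplied = (31 − 18)/2 = 6.5.
Willingness to pay at q' = 6.5: 183 − 5·6.5 = 150.5.
Δq = 23.5714 − 6.5 = 17.0714; wedge = 150.5 − 31 = 119.5.
Deadweight loss = ½ × 17.0714 × 119.5 = $1020.02 thousand.

$1020.02 thousand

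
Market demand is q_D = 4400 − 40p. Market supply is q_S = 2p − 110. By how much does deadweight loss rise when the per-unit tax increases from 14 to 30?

In inverse form: demand p = 110 − 0.025q, supply p = 55 + 0.5q.
Competitive equilibrium: 110 − 0.025q = 55 + 0.5q → q* = 104.7619, p* = 107.381.
For a per-unit tax t: Δq = t/0.525, so DWL = ½·t·(t/0.525) = t²/1.05.
At t = 14: DWL = 186.667. At t = 30: DWL = 857.143.
Increase = 857.143 − 186.667 = 670.48.

670.48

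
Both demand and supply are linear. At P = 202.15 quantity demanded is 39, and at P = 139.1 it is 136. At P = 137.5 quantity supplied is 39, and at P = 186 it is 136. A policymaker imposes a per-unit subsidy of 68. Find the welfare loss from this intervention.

2010.43

Demand slope = (139.1 − 202.15)/(136 − 39) = −0.65, so P = 227.5 − 0.65Q.
Supply slope = (186 − 137.5)/(136 − 39) = 0.5, so P = 118 + 0.5Q.
Competitive equilibrium: 227.5 − 0.65Q = 118 + 0.5Q → Q* = 95.2174, P* = 165.6087.
The subsidy lowers effective supply by 68: P = 50 + 0.5Q.
New quantity: 227.5 − 0.65Q = 50 + 0.5Q → Q' = 154.3478.
Overproduction ΔQ = 154.3478 − 95.2174 = 59.1304; wedge = subsidy = 68.
DWL = ½ × 59.1304 × 68 = 2010.43.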